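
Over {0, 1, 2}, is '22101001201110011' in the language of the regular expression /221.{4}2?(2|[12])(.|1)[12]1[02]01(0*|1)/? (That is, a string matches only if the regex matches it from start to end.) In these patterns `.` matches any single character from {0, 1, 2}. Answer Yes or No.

No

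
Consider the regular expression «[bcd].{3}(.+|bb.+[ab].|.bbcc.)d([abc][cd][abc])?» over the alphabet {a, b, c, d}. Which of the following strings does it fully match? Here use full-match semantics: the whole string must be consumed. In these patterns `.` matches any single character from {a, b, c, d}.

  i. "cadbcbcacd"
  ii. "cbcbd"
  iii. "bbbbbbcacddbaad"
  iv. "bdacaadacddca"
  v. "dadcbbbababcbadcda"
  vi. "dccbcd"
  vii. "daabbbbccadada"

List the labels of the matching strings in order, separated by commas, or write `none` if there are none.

i. "cadbcbcacd" → match
ii. "cbcbd" → no match
iii → match
iv → no match
v → match
vi. "dccbcd" → match
vii → match

i, iii, v, vi, vii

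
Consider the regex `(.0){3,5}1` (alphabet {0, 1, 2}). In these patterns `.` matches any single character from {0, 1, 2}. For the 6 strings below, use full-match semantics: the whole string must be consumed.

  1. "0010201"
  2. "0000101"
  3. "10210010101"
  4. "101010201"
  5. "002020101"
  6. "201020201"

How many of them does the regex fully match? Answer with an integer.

5

1 → match
2 → match
3 → no match
4 → match
5 → match
6 → match
Total matched: 5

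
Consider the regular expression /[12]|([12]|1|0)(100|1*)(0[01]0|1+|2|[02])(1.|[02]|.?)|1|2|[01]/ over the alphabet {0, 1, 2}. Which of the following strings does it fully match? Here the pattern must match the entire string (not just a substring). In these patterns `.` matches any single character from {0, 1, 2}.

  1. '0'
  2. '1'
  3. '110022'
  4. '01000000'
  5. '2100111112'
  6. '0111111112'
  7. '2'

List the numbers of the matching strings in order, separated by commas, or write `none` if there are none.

1, 2, 3, 4, 5, 6, 7

1 → match
2 → match
3 → match
4 → match
5 → match
6 → match
7 → match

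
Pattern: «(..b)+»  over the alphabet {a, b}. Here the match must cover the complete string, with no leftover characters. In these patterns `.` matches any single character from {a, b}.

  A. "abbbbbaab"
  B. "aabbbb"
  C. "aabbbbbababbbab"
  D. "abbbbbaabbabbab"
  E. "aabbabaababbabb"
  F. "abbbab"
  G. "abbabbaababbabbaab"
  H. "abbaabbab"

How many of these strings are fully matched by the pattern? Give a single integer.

8

A → match
B → match
C → match
D → match
E → match
F → match
G → match
H → match
Total matched: 8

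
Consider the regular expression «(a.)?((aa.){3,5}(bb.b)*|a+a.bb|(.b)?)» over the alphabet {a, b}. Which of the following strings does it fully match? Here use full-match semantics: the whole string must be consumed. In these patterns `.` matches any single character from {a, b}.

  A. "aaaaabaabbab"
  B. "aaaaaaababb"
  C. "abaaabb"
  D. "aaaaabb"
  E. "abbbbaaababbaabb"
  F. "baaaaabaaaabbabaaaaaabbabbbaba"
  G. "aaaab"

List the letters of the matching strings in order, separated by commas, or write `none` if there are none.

C, D

A → no match
B → no match
C → match
D → match
E → no match
F → no match
G → no match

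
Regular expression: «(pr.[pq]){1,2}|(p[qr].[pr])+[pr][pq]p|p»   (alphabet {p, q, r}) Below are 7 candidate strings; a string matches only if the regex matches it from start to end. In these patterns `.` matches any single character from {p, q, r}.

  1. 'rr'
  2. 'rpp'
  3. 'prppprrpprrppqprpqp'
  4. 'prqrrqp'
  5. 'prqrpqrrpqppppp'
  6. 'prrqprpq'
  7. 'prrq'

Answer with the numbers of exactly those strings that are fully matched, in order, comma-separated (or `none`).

3, 4, 5, 6, 7

1 → no match
2 → no match
3 → match
4 → match
5 → match
6 → match
7 → match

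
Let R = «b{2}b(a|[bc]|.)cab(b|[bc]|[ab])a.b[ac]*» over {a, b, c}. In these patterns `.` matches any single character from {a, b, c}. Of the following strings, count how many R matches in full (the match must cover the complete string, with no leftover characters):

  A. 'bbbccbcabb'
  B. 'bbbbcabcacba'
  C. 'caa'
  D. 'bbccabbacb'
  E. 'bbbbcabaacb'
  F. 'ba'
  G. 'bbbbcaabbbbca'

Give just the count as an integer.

2

A → no match
B → match
C → no match — must start with 'b'
D → no match
E → match
F → no match
G → no match
Total matched: 2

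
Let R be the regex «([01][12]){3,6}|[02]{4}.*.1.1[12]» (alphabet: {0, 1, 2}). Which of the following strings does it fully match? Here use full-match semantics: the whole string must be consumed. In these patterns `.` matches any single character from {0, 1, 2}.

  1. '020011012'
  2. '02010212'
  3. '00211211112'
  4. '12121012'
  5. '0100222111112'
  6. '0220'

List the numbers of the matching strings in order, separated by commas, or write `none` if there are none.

1. '020011012' → match
2. '02010212' → match
3. '00211211112' → no match
4. '12121012' → no match
5 → no match
6. '0220' → no match

1, 2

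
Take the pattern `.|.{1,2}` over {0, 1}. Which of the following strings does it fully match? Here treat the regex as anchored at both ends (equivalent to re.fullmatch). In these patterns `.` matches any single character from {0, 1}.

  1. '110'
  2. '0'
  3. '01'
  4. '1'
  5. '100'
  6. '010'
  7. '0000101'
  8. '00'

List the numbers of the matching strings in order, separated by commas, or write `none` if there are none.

1 → no match
2 → match
3 → match
4 → match
5 → no match
6 → no match
7 → no match
8 → match

2, 3, 4, 8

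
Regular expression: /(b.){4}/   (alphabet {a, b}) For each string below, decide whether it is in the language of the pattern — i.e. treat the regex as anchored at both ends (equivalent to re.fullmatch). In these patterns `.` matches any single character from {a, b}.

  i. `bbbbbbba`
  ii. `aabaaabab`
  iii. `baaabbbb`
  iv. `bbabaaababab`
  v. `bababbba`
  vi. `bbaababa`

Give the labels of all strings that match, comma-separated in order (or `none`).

i, v

i → match
ii → no match — must start with `b`
iii → no match
iv → no match
v → match
vi → no match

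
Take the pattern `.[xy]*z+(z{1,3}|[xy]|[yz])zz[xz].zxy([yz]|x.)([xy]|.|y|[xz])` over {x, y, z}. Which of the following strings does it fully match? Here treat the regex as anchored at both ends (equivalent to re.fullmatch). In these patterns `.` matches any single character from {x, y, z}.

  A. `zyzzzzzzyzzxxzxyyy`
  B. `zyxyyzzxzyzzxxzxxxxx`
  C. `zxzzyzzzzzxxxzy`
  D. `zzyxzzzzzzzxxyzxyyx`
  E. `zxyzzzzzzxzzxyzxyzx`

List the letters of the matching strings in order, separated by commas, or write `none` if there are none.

A, E

A → match
B → no match
C → no match
D → no match
E → match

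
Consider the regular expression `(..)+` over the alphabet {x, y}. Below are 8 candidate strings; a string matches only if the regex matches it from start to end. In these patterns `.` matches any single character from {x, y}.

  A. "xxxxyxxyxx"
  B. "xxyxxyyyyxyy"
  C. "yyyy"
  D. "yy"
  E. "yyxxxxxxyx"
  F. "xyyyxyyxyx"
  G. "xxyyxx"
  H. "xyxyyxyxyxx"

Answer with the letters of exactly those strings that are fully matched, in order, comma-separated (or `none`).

A, B, C, D, E, F, G

A → match
B → match
C → match
D → match
E → match
F → match
G → match
H → no match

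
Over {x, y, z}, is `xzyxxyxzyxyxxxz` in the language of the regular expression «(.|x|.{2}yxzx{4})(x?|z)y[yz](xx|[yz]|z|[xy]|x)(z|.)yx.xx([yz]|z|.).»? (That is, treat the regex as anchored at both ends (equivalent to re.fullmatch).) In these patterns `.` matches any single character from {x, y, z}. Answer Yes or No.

No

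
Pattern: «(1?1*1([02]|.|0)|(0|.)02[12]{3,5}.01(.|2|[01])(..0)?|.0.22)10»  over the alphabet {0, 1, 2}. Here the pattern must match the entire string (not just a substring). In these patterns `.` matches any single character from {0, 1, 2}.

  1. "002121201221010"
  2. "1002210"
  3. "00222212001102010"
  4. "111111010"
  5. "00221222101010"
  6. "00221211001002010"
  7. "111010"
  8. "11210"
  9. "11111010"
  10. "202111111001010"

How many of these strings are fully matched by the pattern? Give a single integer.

9

1 → match
2 → match
3 → match
4 → match
5 → match
6 → match
7 → match
8 → match
9 → match
10 → no match
Total matched: 9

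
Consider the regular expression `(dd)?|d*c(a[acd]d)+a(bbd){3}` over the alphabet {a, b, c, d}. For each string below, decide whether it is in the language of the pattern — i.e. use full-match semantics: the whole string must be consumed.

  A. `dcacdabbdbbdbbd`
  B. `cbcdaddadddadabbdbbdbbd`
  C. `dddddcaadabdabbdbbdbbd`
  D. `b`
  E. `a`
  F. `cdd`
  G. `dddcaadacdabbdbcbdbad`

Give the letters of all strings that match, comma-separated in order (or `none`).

A

A → match
B → no match
C → no match
D → no match
E → no match
F → no match
G → no match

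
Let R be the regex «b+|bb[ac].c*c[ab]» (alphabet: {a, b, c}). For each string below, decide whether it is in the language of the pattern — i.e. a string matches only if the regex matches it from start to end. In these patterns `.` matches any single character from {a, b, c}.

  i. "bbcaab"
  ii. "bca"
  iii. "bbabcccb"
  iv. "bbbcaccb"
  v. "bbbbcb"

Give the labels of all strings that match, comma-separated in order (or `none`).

i. "bbcaab" → no match
ii. "bca" → no match
iii. "bbabcccb" → match
iv. "bbbcaccb" → no match
v. "bbbbcb" → no match

iii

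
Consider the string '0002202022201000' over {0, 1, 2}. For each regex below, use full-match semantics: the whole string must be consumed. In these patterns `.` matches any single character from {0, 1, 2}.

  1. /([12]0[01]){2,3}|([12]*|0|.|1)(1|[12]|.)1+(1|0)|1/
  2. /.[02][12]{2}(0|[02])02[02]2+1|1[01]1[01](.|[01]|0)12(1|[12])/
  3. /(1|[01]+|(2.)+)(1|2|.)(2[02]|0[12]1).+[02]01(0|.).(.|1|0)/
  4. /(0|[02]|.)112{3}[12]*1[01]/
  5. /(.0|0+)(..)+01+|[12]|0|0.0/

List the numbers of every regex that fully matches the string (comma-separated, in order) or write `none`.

3

1 → no match
2 → no match
3 → match
4 → no match
5 → no match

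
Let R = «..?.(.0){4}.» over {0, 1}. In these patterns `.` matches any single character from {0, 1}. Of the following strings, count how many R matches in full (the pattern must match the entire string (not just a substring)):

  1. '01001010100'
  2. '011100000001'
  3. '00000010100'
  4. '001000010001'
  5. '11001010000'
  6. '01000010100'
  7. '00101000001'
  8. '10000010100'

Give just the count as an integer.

8

1. '01001010100' → match
2. '011100000001' → match
3. '00000010100' → match
4. '001000010001' → match
5. '11001010000' → match
6. '01000010100' → match
7. '00101000001' → match
8. '10000010100' → match
Total matched: 8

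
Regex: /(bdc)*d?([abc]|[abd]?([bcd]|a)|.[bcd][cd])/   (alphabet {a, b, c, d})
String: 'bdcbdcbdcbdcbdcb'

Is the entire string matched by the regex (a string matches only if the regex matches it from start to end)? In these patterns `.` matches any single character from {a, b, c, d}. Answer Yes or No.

Yes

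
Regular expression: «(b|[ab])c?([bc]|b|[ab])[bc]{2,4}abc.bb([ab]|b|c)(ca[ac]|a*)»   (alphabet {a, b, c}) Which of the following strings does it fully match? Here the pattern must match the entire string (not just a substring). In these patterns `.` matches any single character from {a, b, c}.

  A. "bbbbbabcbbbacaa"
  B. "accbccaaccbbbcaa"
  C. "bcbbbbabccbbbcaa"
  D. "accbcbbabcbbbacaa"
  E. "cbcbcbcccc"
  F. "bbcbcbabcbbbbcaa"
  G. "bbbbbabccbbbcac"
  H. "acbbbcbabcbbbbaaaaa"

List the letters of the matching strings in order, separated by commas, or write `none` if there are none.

A, C, D, F, G, H

A → match
B → no match
C → match
D → match
E → no match
F → match
G → match
H → match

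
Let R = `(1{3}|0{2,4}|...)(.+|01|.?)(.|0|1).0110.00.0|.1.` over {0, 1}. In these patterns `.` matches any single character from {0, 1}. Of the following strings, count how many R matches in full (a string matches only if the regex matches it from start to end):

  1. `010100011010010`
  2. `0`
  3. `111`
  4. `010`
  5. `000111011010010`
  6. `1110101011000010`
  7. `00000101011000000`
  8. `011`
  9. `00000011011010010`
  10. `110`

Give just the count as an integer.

1 → match
2 → no match
3 → match
4 → match
5 → match
6 → match
7 → match
8 → match
9 → match
10 → match
Total matched: 9

9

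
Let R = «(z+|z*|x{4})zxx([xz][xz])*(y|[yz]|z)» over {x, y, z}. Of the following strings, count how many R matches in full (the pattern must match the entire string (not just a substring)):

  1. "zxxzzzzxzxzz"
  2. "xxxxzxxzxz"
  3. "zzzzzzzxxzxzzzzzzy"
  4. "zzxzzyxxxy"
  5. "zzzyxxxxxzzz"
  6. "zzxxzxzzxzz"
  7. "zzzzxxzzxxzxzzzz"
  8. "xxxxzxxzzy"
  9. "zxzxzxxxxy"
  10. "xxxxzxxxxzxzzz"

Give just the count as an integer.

6

1 → match
2 → match
3 → match
4 → no match
5 → no match
6 → match
7 → no match
8 → match
9 → no match
10 → match
Total matched: 6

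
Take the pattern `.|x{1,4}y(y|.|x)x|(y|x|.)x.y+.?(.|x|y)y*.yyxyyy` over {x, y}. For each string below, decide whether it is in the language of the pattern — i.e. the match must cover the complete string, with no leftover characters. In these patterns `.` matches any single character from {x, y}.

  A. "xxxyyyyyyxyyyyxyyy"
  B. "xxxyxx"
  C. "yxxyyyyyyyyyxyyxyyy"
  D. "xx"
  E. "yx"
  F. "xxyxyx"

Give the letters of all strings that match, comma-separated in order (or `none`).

A → match
B → match
C → match
D → no match
E → no match
F → no match

A, B, C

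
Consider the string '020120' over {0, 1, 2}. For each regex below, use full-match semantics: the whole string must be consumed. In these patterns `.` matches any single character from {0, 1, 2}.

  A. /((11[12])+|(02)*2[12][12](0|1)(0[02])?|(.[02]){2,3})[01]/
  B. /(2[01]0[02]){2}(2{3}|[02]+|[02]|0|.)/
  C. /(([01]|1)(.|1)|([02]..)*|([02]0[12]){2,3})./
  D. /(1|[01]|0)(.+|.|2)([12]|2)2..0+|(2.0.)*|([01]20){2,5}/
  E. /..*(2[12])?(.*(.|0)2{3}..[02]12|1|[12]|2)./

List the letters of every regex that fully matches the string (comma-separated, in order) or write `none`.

A → no match
B → no match — must start with '2'
C → no match
D → match
E → match

D, E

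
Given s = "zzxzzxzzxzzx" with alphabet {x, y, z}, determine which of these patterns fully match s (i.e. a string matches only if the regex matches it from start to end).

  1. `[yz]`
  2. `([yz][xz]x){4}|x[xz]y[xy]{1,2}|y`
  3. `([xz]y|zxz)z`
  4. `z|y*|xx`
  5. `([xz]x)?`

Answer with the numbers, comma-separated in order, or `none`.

2

1 → no match
2 → match
3 → no match — must end with "z"
4 → no match
5 → no match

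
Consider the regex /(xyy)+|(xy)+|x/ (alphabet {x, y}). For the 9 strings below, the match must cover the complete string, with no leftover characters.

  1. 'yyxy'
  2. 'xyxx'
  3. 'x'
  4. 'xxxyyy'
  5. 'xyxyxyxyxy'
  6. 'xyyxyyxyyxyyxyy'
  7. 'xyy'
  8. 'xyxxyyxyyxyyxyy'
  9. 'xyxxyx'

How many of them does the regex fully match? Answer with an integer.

1. 'yyxy' → no match
2. 'xyxx' → no match
3. 'x' → match
4. 'xxxyyy' → no match
5. 'xyxyxyxyxy' → match
6 → match
7. 'xyy' → match
8 → no match
9. 'xyxxyx' → no match
Total matched: 4

4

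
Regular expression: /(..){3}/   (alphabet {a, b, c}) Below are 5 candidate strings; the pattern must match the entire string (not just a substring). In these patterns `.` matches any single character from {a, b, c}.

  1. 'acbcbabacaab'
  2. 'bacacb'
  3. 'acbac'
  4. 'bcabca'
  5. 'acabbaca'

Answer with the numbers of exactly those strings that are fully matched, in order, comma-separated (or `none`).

1 → no match
2 → match
3 → no match
4 → match
5 → no match

2, 4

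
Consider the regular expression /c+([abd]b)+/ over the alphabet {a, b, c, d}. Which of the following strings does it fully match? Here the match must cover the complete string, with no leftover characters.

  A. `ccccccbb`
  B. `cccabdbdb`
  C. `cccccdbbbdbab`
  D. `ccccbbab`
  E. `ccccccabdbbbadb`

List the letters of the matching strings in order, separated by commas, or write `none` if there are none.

A, B, C, D

A → match
B → match
C → match
D → match
E → no match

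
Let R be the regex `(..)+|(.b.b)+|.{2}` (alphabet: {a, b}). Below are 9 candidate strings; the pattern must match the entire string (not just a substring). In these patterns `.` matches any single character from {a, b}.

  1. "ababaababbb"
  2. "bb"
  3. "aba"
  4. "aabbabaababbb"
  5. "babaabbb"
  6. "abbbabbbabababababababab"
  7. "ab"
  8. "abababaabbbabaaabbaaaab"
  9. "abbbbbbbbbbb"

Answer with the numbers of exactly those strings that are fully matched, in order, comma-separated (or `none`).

2, 5, 6, 7, 9

1. "ababaababbb" → no match
2. "bb" → match
3. "aba" → no match
4 → no match
5. "babaabbb" → match
6 → match
7. "ab" → match
8 → no match
9. "abbbbbbbbbbb" → match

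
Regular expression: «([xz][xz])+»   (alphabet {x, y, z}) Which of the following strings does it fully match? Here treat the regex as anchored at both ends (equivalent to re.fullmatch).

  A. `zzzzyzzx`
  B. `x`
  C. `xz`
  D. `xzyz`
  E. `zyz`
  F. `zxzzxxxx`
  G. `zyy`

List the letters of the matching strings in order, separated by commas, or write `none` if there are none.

A. `zzzzyzzx` → no match
B. `x` → no match
C. `xz` → match
D. `xzyz` → no match
E. `zyz` → no match
F. `zxzzxxxx` → match
G. `zyy` → no match

C, F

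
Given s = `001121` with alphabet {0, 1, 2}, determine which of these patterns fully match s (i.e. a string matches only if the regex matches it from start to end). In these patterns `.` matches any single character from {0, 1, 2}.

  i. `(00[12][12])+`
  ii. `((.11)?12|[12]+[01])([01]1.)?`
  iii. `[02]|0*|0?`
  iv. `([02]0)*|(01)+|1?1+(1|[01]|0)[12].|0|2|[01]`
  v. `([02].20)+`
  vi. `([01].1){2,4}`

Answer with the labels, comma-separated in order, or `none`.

i → no match
ii → no match
iii → no match
iv → no match
v → no match — must end with `20`
vi → match

vi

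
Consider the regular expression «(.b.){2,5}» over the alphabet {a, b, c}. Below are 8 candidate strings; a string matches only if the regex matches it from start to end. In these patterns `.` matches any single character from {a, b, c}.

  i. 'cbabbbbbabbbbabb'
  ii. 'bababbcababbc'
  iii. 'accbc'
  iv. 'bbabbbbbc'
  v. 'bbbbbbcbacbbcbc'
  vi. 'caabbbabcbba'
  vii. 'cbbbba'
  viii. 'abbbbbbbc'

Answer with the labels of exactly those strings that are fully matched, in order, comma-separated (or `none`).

iv, v, vii, viii

i → no match
ii → no match
iii → no match
iv → match
v → match
vi → no match
vii → match
viii → match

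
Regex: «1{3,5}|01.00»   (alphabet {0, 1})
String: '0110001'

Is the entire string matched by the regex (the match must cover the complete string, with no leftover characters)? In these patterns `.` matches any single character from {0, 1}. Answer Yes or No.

No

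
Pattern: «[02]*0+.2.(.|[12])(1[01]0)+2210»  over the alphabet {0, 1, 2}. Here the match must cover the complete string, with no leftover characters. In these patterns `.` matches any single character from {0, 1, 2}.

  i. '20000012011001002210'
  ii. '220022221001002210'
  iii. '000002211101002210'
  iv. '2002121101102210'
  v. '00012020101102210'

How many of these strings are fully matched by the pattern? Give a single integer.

4

i → match
ii → match
iii → match
iv → match
v → no match
Total matched: 4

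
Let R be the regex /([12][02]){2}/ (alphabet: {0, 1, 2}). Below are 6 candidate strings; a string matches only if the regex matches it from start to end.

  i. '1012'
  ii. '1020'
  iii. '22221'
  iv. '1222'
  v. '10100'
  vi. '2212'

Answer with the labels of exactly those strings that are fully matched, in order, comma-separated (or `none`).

i → match
ii → match
iii → no match
iv → match
v → no match
vi → match

i, ii, iv, vi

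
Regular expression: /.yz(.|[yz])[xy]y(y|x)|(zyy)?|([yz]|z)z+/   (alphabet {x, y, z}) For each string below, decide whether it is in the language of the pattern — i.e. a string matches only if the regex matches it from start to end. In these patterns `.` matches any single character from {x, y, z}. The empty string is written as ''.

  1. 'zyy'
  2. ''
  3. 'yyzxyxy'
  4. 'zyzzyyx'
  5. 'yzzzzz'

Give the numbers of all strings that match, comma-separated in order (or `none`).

1, 2, 4, 5

1. 'zyy' → match
2. '' → match
3. 'yyzxyxy' → no match
4. 'zyzzyyx' → match
5. 'yzzzzz' → match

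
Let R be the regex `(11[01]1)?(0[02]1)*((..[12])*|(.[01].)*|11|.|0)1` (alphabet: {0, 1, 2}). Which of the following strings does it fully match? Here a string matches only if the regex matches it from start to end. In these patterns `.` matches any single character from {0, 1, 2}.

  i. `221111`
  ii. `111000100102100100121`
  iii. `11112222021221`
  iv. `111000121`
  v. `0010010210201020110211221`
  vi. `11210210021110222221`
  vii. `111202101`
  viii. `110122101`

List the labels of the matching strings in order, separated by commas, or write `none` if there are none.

iii

i → no match
ii → no match
iii → match
iv → no match
v → no match
vi → no match
vii → no match
viii → no match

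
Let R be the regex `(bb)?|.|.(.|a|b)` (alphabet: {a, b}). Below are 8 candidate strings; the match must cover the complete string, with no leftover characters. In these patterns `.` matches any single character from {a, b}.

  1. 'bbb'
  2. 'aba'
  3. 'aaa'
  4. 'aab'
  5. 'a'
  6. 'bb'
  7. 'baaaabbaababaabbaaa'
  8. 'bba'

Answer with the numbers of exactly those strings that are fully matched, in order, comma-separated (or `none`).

1 → no match
2 → no match
3 → no match
4 → no match
5 → match
6 → match
7 → no match
8 → no match

5, 6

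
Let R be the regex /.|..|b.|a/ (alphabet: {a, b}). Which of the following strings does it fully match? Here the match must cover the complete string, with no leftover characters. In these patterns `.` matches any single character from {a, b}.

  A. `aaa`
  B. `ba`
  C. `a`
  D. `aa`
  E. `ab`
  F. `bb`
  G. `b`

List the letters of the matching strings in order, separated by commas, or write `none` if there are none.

A. `aaa` → no match
B. `ba` → match
C. `a` → match
D. `aa` → match
E. `ab` → match
F. `bb` → match
G. `b` → match

B, C, D, E, F, G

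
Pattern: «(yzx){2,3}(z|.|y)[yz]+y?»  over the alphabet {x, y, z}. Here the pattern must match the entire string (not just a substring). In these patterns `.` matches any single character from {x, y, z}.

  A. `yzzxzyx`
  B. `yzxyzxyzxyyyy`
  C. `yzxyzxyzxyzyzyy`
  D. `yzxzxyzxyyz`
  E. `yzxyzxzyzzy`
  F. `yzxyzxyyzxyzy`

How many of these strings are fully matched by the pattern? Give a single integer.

3

A. `yzzxzyx` → no match — must start with `yzx`
B → match
C → match
D. `yzxzxyzxyyz` → no match
E. `yzxyzxzyzzy` → match
F → no match
Total matched: 3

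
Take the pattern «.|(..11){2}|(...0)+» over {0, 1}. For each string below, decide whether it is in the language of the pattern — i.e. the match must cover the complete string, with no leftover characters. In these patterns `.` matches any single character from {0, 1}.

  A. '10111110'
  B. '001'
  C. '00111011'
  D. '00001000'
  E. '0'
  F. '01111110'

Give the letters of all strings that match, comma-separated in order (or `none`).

C, D, E

A → no match
B → no match
C → match
D → match
E → match
F → no match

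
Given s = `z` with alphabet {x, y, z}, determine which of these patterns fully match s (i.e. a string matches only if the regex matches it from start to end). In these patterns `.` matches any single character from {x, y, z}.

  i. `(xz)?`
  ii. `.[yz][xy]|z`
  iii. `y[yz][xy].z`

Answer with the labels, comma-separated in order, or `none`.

i → no match
ii → match
iii → no match — must start with `y`

ii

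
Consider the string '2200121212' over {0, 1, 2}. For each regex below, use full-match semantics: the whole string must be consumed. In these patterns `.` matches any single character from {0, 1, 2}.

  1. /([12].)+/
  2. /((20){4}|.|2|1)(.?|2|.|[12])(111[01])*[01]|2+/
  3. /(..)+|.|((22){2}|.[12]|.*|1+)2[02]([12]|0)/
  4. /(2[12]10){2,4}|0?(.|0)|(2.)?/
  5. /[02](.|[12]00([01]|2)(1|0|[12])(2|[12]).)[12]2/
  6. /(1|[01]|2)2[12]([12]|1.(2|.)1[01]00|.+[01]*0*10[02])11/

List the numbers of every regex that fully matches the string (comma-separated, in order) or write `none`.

3, 5

1 → no match
2 → no match
3 → match
4 → no match
5 → match
6 → no match — must end with '11'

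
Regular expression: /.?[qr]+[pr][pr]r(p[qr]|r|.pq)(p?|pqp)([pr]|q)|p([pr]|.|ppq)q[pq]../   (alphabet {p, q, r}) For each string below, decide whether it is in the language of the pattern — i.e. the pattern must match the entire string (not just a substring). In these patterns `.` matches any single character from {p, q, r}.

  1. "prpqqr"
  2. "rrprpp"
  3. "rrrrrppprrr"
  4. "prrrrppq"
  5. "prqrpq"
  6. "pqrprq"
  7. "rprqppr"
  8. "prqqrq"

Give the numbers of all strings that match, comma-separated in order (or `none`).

8

1 → no match
2 → no match
3 → no match
4 → no match
5 → no match
6 → no match
7 → no match
8 → match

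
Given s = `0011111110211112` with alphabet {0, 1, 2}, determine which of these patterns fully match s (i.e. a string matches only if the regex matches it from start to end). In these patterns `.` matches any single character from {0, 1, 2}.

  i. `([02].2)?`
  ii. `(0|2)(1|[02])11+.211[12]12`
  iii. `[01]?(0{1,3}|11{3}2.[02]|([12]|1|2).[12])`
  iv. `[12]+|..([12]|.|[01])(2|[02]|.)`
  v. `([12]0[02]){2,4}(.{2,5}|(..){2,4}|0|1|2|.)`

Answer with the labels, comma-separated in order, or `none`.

ii

i → no match
ii → match
iii → no match
iv → no match
v → no match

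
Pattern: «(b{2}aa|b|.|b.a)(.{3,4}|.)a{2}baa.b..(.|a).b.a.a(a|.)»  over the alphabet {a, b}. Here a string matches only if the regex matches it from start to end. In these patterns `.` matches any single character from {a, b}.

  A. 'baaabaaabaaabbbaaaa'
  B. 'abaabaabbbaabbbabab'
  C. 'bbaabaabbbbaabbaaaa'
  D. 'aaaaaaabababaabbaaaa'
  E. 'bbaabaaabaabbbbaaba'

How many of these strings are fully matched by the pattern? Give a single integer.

3

A → match
B → match
C → match
D → no match
E → no match
Total matched: 3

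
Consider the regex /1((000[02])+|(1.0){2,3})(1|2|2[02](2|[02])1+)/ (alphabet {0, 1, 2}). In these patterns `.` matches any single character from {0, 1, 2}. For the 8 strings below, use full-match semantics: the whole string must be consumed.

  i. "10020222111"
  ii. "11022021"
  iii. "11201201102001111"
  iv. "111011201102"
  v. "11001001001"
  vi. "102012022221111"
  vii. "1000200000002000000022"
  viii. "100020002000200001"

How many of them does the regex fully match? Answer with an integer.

4

i. "10020222111" → no match
ii. "11022021" → no match
iii → match
iv. "111011201102" → no match
v. "11001001001" → match
vi → no match
vii → match
viii → match
Total matched: 4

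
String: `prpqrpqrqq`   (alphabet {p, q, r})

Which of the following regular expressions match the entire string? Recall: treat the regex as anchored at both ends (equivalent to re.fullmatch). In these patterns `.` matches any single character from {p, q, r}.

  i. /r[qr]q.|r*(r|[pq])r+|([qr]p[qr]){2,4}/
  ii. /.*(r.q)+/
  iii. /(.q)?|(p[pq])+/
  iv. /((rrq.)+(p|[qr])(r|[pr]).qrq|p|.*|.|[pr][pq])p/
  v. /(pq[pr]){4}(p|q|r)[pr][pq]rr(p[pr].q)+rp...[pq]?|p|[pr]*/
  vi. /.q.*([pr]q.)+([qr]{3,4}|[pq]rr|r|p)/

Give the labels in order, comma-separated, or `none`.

i → no match
ii → match
iii → no match
iv → no match — must end with `p`
v → no match
vi → no match

ii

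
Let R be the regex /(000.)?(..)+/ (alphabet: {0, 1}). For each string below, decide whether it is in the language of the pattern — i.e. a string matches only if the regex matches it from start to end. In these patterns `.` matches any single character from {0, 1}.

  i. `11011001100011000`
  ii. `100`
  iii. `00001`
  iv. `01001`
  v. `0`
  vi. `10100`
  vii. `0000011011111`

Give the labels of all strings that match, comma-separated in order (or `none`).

i → no match
ii → no match
iii → no match
iv → no match
v → no match
vi → no match
vii → no match

none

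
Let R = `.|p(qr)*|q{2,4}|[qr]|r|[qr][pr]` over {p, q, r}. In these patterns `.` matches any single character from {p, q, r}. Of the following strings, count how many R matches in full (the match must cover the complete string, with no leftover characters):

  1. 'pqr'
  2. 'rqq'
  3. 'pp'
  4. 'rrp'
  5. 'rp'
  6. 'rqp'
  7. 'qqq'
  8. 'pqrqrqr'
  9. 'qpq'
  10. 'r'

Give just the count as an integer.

1 → match
2 → no match
3 → no match
4 → no match
5 → match
6 → no match
7 → match
8 → match
9 → no match
10 → match
Total matched: 5

5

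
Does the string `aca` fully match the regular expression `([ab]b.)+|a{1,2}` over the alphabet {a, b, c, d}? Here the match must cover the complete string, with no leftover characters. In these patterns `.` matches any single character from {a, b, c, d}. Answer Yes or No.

No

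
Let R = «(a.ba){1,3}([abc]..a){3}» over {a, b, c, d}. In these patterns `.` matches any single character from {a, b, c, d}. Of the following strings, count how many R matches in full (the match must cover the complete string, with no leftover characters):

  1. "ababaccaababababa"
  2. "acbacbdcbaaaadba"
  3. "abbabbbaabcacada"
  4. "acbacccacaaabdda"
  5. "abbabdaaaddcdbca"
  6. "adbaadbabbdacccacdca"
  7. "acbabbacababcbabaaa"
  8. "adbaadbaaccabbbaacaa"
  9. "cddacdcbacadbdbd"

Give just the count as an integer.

1 → no match
2 → no match
3 → match
4 → match
5 → no match
6 → match
7 → no match
8 → match
9 → no match — must start with "a"
Total matched: 4

4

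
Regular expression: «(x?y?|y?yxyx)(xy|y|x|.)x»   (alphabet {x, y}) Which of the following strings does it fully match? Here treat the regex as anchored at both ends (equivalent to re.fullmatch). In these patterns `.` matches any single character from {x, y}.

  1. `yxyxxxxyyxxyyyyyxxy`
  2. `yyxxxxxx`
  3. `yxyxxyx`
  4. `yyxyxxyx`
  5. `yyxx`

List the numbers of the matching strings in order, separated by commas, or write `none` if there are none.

3, 4

1 → no match — must end with `x`
2 → no match
3 → match
4 → match
5 → no match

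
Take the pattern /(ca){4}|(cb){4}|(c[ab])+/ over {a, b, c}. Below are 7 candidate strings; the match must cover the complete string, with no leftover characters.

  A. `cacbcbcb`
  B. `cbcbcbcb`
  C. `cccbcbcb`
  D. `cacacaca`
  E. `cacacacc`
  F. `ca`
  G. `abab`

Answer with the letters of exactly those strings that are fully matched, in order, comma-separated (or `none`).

A → match
B → match
C → no match
D → match
E → no match
F → match
G → no match

A, B, D, F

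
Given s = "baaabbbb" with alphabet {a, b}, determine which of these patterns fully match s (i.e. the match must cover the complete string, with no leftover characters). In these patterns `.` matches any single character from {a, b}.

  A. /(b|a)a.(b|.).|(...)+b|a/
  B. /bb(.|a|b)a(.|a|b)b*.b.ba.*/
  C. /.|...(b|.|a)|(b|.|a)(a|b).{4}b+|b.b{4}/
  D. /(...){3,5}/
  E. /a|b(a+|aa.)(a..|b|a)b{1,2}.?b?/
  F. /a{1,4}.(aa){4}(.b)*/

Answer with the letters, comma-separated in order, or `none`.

C, E

A → no match
B → no match — must start with "bb"
C → match
D → no match
E → match
F → no match — must start with "a"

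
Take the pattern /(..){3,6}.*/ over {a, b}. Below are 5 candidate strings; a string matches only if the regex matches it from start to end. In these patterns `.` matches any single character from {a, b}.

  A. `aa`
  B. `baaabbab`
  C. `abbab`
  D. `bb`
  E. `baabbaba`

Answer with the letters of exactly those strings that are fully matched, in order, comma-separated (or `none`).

A → no match
B → match
C → no match
D → no match
E → match

B, E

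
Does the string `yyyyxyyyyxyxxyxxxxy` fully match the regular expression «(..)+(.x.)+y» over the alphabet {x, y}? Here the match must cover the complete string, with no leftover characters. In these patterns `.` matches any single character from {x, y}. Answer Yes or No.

No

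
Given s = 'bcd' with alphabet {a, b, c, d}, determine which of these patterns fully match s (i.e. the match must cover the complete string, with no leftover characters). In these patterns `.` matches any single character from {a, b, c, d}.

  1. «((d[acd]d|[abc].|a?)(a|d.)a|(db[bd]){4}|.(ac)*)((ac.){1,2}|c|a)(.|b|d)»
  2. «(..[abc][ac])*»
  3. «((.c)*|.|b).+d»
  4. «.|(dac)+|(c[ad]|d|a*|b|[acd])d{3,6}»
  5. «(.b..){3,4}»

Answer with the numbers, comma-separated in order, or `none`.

1 → match
2 → no match
3 → match
4 → no match
5 → no match

1, 3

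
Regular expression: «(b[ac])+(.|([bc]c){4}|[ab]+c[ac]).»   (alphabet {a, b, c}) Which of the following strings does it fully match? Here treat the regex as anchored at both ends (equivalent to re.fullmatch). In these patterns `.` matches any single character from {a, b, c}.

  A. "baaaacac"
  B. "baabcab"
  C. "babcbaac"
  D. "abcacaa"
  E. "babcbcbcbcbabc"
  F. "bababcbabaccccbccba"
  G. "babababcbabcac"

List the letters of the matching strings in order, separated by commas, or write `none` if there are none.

A, B, C, E, G

A. "baaaacac" → match
B. "baabcab" → match
C. "babcbaac" → match
D. "abcacaa" → no match — must start with "b"
E → match
F → no match
G → match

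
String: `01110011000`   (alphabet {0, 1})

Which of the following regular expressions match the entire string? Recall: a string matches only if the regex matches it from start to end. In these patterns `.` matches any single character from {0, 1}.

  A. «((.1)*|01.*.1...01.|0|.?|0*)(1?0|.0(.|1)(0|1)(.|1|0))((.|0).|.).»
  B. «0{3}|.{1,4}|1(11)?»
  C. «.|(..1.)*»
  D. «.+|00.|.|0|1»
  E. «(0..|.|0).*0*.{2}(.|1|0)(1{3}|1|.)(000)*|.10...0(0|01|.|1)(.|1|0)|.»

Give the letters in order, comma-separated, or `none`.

A, D, E

A → match
B → no match
C → no match
D → match
E → match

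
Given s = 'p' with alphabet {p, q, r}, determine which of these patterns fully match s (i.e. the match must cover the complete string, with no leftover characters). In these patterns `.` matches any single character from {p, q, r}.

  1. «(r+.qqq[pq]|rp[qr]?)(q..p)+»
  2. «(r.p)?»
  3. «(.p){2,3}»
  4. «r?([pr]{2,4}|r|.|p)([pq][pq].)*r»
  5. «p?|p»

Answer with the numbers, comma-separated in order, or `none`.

1 → no match
2 → no match
3 → no match
4 → no match — must end with 'r'
5 → match

5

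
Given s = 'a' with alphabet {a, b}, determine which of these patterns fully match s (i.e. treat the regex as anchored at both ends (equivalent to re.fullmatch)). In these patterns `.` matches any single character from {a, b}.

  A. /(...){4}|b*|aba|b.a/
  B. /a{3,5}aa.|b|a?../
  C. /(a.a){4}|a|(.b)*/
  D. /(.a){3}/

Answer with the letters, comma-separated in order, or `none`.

C

A → no match
B → no match
C → match
D → no match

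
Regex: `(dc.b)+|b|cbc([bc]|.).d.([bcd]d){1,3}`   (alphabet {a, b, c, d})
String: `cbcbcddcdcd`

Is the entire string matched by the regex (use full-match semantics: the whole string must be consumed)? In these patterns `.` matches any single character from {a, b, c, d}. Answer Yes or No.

Yes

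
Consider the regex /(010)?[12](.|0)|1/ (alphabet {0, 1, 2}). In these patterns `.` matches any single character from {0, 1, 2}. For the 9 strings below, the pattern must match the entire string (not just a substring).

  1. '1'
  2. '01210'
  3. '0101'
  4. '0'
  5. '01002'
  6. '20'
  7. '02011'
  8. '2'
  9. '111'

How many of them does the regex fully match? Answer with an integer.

1 → match
2 → no match
3 → no match
4 → no match
5 → no match
6 → match
7 → no match
8 → no match
9 → no match
Total matched: 2

2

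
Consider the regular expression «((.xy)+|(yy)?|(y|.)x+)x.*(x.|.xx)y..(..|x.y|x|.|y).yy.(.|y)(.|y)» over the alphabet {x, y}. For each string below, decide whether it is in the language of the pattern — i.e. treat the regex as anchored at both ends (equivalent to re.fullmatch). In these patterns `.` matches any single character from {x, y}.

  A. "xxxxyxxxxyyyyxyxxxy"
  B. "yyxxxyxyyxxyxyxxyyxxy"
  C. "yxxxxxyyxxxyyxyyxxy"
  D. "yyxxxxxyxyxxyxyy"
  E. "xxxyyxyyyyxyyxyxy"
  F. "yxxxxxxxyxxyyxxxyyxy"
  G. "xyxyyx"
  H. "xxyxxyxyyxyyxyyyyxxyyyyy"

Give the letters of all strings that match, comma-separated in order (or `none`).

A → no match
B → match
C → match
D → no match
E → no match
F → no match
G → no match
H → match

B, C, H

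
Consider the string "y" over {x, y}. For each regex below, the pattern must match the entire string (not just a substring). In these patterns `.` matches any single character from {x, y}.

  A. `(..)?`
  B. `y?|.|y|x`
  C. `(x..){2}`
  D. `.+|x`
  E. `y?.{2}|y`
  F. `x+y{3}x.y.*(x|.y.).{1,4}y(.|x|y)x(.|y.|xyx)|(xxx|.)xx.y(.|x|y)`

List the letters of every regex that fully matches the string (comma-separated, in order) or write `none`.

B, D, E

A → no match
B → match
C → no match — must start with "x"
D → match
E → match
F → no match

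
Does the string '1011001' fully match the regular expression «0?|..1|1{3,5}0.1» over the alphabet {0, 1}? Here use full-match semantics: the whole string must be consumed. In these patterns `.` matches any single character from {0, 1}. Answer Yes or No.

No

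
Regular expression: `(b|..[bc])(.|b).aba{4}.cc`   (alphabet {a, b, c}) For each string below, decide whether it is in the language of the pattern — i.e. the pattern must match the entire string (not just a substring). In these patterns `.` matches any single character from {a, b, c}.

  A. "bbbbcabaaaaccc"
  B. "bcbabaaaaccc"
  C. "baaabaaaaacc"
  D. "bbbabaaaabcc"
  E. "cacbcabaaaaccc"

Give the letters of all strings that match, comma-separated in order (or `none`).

A → match
B → match
C → match
D → match
E → match

A, B, C, D, E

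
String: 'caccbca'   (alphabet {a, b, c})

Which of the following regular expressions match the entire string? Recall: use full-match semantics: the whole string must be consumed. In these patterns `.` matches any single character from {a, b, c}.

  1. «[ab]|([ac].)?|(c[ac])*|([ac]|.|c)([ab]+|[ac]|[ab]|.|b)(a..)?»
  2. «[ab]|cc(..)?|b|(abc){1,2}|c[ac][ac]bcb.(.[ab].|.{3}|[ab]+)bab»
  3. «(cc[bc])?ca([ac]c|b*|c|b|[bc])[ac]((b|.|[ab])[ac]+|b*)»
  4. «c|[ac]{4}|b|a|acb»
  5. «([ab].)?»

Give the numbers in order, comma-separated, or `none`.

1 → no match
2 → no match
3 → match
4 → no match
5 → no match

3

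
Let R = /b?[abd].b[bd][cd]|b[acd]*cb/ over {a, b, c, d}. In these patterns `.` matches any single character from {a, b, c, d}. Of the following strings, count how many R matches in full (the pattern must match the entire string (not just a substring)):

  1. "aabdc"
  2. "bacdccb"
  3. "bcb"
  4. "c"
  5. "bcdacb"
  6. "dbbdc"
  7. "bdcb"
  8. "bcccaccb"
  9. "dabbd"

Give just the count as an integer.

1 → match
2 → match
3 → match
4 → no match
5 → match
6 → match
7 → match
8 → match
9 → match
Total matched: 8

8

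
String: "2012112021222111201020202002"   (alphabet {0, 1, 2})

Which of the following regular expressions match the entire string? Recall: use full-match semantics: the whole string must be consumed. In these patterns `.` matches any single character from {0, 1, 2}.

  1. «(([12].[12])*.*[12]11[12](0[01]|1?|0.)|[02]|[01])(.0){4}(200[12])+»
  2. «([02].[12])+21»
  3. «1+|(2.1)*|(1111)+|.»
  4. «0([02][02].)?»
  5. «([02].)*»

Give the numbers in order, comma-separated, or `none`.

1 → match
2 → no match — must end with "21"
3 → no match
4 → no match — must start with "0"
5 → no match

1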